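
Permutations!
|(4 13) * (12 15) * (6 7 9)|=|(4 13)(6 7 9)(12 15)|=6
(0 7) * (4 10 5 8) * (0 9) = (0 7 9)(4 10 5 8) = [7, 1, 2, 3, 10, 8, 6, 9, 4, 0, 5]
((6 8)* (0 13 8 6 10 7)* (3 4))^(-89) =(0 13 8 10 7)(3 4)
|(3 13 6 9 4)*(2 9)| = |(2 9 4 3 13 6)| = 6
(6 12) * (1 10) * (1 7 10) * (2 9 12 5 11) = (2 9 12 6 5 11)(7 10) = [0, 1, 9, 3, 4, 11, 5, 10, 8, 12, 7, 2, 6]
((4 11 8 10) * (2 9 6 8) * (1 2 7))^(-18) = (11)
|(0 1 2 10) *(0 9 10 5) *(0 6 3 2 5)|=6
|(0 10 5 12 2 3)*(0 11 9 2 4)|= 20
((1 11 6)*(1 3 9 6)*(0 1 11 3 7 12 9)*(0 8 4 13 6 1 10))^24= (1 7 4)(3 12 13)(6 8 9)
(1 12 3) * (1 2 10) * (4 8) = (1 12 3 2 10)(4 8) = [0, 12, 10, 2, 8, 5, 6, 7, 4, 9, 1, 11, 3]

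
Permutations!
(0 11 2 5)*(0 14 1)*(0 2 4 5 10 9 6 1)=(0 11 4 5 14)(1 2 10 9 6)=[11, 2, 10, 3, 5, 14, 1, 7, 8, 6, 9, 4, 12, 13, 0]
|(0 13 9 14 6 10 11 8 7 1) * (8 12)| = 11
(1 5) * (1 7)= [0, 5, 2, 3, 4, 7, 6, 1]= (1 5 7)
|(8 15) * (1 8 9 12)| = |(1 8 15 9 12)| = 5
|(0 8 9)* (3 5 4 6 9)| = |(0 8 3 5 4 6 9)| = 7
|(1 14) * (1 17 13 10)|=5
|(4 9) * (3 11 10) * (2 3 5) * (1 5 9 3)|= |(1 5 2)(3 11 10 9 4)|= 15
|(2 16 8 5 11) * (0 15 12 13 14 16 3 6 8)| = |(0 15 12 13 14 16)(2 3 6 8 5 11)| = 6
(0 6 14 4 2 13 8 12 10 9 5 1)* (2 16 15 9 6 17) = [17, 0, 13, 3, 16, 1, 14, 7, 12, 5, 6, 11, 10, 8, 4, 9, 15, 2] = (0 17 2 13 8 12 10 6 14 4 16 15 9 5 1)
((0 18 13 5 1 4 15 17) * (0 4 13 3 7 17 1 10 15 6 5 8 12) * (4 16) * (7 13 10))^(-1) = (0 12 8 13 3 18)(1 15 10)(4 16 17 7 5 6)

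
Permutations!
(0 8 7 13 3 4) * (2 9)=(0 8 7 13 3 4)(2 9)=[8, 1, 9, 4, 0, 5, 6, 13, 7, 2, 10, 11, 12, 3]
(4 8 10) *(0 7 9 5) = (0 7 9 5)(4 8 10) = [7, 1, 2, 3, 8, 0, 6, 9, 10, 5, 4]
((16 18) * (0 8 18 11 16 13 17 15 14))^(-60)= ((0 8 18 13 17 15 14)(11 16))^(-60)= (0 13 14 18 15 8 17)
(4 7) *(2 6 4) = (2 6 4 7) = [0, 1, 6, 3, 7, 5, 4, 2]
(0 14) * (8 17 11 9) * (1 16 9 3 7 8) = (0 14)(1 16 9)(3 7 8 17 11) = [14, 16, 2, 7, 4, 5, 6, 8, 17, 1, 10, 3, 12, 13, 0, 15, 9, 11]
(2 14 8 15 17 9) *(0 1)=(0 1)(2 14 8 15 17 9)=[1, 0, 14, 3, 4, 5, 6, 7, 15, 2, 10, 11, 12, 13, 8, 17, 16, 9]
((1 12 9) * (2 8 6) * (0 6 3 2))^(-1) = ((0 6)(1 12 9)(2 8 3))^(-1) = (0 6)(1 9 12)(2 3 8)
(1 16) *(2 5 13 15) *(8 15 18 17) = [0, 16, 5, 3, 4, 13, 6, 7, 15, 9, 10, 11, 12, 18, 14, 2, 1, 8, 17] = (1 16)(2 5 13 18 17 8 15)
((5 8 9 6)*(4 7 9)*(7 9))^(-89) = (4 9 6 5 8)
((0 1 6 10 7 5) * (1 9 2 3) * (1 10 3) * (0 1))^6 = ((0 9 2)(1 6 3 10 7 5))^6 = (10)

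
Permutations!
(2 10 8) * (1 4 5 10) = [0, 4, 1, 3, 5, 10, 6, 7, 2, 9, 8] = (1 4 5 10 8 2)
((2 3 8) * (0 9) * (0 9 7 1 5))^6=((9)(0 7 1 5)(2 3 8))^6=(9)(0 1)(5 7)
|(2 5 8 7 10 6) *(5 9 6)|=|(2 9 6)(5 8 7 10)|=12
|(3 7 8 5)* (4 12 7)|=6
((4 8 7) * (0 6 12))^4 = (0 6 12)(4 8 7)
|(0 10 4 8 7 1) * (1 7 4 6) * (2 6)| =|(0 10 2 6 1)(4 8)| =10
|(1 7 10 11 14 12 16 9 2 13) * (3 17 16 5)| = |(1 7 10 11 14 12 5 3 17 16 9 2 13)| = 13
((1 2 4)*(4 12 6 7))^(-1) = (1 4 7 6 12 2)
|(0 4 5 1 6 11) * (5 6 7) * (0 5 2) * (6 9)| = |(0 4 9 6 11 5 1 7 2)| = 9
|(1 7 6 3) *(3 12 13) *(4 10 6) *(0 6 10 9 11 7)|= 12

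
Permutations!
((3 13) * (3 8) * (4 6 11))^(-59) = (3 13 8)(4 6 11)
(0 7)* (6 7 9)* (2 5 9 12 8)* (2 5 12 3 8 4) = (0 3 8 5 9 6 7)(2 12 4) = [3, 1, 12, 8, 2, 9, 7, 0, 5, 6, 10, 11, 4]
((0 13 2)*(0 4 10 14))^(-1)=((0 13 2 4 10 14))^(-1)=(0 14 10 4 2 13)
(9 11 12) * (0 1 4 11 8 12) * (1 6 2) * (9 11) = (0 6 2 1 4 9 8 12 11) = [6, 4, 1, 3, 9, 5, 2, 7, 12, 8, 10, 0, 11]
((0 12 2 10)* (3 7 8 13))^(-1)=(0 10 2 12)(3 13 8 7)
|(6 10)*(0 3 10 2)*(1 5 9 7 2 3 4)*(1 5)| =|(0 4 5 9 7 2)(3 10 6)| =6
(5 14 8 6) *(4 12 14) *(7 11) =[0, 1, 2, 3, 12, 4, 5, 11, 6, 9, 10, 7, 14, 13, 8] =(4 12 14 8 6 5)(7 11)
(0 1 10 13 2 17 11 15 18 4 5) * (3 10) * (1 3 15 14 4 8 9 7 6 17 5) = [3, 15, 5, 10, 1, 0, 17, 6, 9, 7, 13, 14, 12, 2, 4, 18, 16, 11, 8] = (0 3 10 13 2 5)(1 15 18 8 9 7 6 17 11 14 4)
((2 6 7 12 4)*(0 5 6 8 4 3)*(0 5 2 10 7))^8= (0 5 12 10 8)(2 6 3 7 4)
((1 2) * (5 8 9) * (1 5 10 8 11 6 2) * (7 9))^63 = ((2 5 11 6)(7 9 10 8))^63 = (2 6 11 5)(7 8 10 9)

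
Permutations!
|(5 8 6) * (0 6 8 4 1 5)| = 6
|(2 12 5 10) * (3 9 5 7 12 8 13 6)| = 8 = |(2 8 13 6 3 9 5 10)(7 12)|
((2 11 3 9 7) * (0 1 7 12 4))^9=(12)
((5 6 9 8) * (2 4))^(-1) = ((2 4)(5 6 9 8))^(-1) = (2 4)(5 8 9 6)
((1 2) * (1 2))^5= (2)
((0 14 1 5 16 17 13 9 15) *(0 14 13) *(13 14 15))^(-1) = ((0 14 1 5 16 17)(9 13))^(-1) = (0 17 16 5 1 14)(9 13)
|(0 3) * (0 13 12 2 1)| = |(0 3 13 12 2 1)| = 6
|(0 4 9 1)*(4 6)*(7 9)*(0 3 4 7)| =7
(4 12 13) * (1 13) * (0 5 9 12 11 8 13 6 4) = (0 5 9 12 1 6 4 11 8 13) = [5, 6, 2, 3, 11, 9, 4, 7, 13, 12, 10, 8, 1, 0]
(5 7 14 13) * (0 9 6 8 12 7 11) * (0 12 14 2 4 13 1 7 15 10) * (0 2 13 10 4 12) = [9, 7, 12, 3, 10, 11, 8, 13, 14, 6, 2, 0, 15, 5, 1, 4] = (0 9 6 8 14 1 7 13 5 11)(2 12 15 4 10)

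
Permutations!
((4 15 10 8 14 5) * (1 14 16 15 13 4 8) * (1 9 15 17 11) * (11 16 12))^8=((1 14 5 8 12 11)(4 13)(9 15 10)(16 17))^8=(17)(1 5 12)(8 11 14)(9 10 15)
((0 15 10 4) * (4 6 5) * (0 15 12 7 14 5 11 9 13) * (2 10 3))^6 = ((0 12 7 14 5 4 15 3 2 10 6 11 9 13))^6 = (0 15 9 5 6 7 2)(3 13 4 11 14 10 12)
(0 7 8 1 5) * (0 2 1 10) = [7, 5, 1, 3, 4, 2, 6, 8, 10, 9, 0] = (0 7 8 10)(1 5 2)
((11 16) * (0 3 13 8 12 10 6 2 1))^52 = (16)(0 2 10 8 3 1 6 12 13)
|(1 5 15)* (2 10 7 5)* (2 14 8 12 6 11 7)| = 18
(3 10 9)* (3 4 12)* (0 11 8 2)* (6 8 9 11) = (0 6 8 2)(3 10 11 9 4 12) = [6, 1, 0, 10, 12, 5, 8, 7, 2, 4, 11, 9, 3]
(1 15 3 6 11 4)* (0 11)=(0 11 4 1 15 3 6)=[11, 15, 2, 6, 1, 5, 0, 7, 8, 9, 10, 4, 12, 13, 14, 3]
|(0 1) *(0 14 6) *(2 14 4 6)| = 4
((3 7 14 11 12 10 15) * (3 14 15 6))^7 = ((3 7 15 14 11 12 10 6))^7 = (3 6 10 12 11 14 15 7)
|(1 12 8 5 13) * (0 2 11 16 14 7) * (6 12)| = 6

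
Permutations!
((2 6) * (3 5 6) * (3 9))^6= (2 9 3 5 6)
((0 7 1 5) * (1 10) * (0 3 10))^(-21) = (0 7)(1 10 3 5)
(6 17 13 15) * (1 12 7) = (1 12 7)(6 17 13 15) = [0, 12, 2, 3, 4, 5, 17, 1, 8, 9, 10, 11, 7, 15, 14, 6, 16, 13]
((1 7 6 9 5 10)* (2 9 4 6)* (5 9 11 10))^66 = ((1 7 2 11 10)(4 6))^66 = (1 7 2 11 10)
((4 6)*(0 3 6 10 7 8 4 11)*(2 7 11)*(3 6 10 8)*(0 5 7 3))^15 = ((0 6 2 3 10 11 5 7)(4 8))^15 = (0 7 5 11 10 3 2 6)(4 8)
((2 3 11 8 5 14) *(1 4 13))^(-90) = (14)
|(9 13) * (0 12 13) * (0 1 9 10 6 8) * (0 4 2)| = |(0 12 13 10 6 8 4 2)(1 9)| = 8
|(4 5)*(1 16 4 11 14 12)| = 7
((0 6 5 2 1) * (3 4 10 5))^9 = ((0 6 3 4 10 5 2 1))^9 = (0 6 3 4 10 5 2 1)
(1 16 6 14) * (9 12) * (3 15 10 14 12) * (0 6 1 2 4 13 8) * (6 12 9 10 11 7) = (0 12 10 14 2 4 13 8)(1 16)(3 15 11 7 6 9) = [12, 16, 4, 15, 13, 5, 9, 6, 0, 3, 14, 7, 10, 8, 2, 11, 1]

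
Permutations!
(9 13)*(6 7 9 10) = (6 7 9 13 10) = [0, 1, 2, 3, 4, 5, 7, 9, 8, 13, 6, 11, 12, 10]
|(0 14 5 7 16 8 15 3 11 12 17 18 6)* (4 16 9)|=|(0 14 5 7 9 4 16 8 15 3 11 12 17 18 6)|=15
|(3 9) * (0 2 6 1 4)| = |(0 2 6 1 4)(3 9)| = 10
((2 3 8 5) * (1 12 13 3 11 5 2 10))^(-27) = (13)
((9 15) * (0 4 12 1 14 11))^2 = ((0 4 12 1 14 11)(9 15))^2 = (15)(0 12 14)(1 11 4)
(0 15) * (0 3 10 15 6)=[6, 1, 2, 10, 4, 5, 0, 7, 8, 9, 15, 11, 12, 13, 14, 3]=(0 6)(3 10 15)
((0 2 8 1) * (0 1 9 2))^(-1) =(2 9 8) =((2 8 9))^(-1)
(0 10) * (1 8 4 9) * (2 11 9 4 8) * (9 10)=(0 9 1 2 11 10)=[9, 2, 11, 3, 4, 5, 6, 7, 8, 1, 0, 10]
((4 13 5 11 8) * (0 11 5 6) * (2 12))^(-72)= (13)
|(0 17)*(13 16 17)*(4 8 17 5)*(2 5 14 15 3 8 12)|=|(0 13 16 14 15 3 8 17)(2 5 4 12)|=8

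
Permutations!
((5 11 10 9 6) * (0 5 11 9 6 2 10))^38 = ((0 5 9 2 10 6 11))^38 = (0 2 11 9 6 5 10)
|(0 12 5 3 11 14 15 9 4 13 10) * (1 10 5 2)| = |(0 12 2 1 10)(3 11 14 15 9 4 13 5)| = 40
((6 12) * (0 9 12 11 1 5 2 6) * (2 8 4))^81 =((0 9 12)(1 5 8 4 2 6 11))^81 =(12)(1 2 5 6 8 11 4)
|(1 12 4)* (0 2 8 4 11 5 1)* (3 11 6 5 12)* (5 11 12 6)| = 4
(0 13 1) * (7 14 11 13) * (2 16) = (0 7 14 11 13 1)(2 16) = [7, 0, 16, 3, 4, 5, 6, 14, 8, 9, 10, 13, 12, 1, 11, 15, 2]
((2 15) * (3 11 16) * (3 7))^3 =(2 15)(3 7 16 11)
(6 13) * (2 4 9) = [0, 1, 4, 3, 9, 5, 13, 7, 8, 2, 10, 11, 12, 6] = (2 4 9)(6 13)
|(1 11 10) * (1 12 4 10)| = 6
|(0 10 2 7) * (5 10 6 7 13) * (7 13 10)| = 10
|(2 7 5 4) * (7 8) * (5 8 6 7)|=|(2 6 7 8 5 4)|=6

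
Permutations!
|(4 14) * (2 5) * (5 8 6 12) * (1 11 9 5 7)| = |(1 11 9 5 2 8 6 12 7)(4 14)| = 18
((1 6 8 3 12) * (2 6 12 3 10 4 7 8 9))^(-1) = ((1 12)(2 6 9)(4 7 8 10))^(-1) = (1 12)(2 9 6)(4 10 8 7)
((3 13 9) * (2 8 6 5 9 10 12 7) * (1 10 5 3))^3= ((1 10 12 7 2 8 6 3 13 5 9))^3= (1 7 6 5 10 2 3 9 12 8 13)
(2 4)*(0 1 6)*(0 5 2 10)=(0 1 6 5 2 4 10)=[1, 6, 4, 3, 10, 2, 5, 7, 8, 9, 0]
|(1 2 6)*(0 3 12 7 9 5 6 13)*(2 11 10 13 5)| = |(0 3 12 7 9 2 5 6 1 11 10 13)| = 12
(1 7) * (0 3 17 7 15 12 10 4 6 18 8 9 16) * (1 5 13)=[3, 15, 2, 17, 6, 13, 18, 5, 9, 16, 4, 11, 10, 1, 14, 12, 0, 7, 8]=(0 3 17 7 5 13 1 15 12 10 4 6 18 8 9 16)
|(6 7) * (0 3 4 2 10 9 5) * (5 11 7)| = 10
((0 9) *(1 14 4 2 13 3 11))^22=(1 14 4 2 13 3 11)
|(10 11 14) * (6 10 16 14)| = |(6 10 11)(14 16)| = 6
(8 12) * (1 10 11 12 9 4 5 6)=(1 10 11 12 8 9 4 5 6)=[0, 10, 2, 3, 5, 6, 1, 7, 9, 4, 11, 12, 8]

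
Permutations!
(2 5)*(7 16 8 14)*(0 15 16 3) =(0 15 16 8 14 7 3)(2 5) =[15, 1, 5, 0, 4, 2, 6, 3, 14, 9, 10, 11, 12, 13, 7, 16, 8]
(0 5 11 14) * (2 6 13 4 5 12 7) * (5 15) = [12, 1, 6, 3, 15, 11, 13, 2, 8, 9, 10, 14, 7, 4, 0, 5] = (0 12 7 2 6 13 4 15 5 11 14)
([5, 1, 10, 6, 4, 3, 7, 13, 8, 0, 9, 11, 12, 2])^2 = [3, 1, 9, 7, 4, 6, 13, 2, 8, 5, 0, 11, 12, 10]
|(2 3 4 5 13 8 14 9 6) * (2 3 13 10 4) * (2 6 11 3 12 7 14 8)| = 42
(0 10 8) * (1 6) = (0 10 8)(1 6) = [10, 6, 2, 3, 4, 5, 1, 7, 0, 9, 8]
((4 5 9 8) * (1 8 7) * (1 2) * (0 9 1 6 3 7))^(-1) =(0 9)(1 5 4 8)(2 7 3 6)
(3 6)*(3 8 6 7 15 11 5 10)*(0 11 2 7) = (0 11 5 10 3)(2 7 15)(6 8) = [11, 1, 7, 0, 4, 10, 8, 15, 6, 9, 3, 5, 12, 13, 14, 2]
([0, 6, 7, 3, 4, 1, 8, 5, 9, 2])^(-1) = (1 5 7 2 9 8 6)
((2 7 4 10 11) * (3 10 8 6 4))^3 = ((2 7 3 10 11)(4 8 6))^3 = (2 10 7 11 3)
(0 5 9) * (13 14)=(0 5 9)(13 14)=[5, 1, 2, 3, 4, 9, 6, 7, 8, 0, 10, 11, 12, 14, 13]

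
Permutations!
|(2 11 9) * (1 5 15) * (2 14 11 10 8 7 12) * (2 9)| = 24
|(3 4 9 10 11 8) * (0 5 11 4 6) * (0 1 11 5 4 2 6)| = 10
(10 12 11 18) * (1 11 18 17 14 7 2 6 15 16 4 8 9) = (1 11 17 14 7 2 6 15 16 4 8 9)(10 12 18) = [0, 11, 6, 3, 8, 5, 15, 2, 9, 1, 12, 17, 18, 13, 7, 16, 4, 14, 10]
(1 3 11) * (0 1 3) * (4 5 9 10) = [1, 0, 2, 11, 5, 9, 6, 7, 8, 10, 4, 3] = (0 1)(3 11)(4 5 9 10)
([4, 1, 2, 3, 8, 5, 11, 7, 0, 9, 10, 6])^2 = [8, 1, 2, 3, 0, 5, 6, 7, 4, 9, 10, 11]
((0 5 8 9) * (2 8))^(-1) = (0 9 8 2 5)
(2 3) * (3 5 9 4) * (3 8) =[0, 1, 5, 2, 8, 9, 6, 7, 3, 4] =(2 5 9 4 8 3)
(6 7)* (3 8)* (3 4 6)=(3 8 4 6 7)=[0, 1, 2, 8, 6, 5, 7, 3, 4]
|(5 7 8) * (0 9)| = |(0 9)(5 7 8)| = 6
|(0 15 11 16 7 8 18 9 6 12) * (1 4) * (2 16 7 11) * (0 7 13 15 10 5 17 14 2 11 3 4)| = 30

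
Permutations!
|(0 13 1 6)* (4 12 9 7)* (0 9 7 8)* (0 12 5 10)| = 11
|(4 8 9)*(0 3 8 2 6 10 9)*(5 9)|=6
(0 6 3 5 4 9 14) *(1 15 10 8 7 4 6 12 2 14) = [12, 15, 14, 5, 9, 6, 3, 4, 7, 1, 8, 11, 2, 13, 0, 10] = (0 12 2 14)(1 15 10 8 7 4 9)(3 5 6)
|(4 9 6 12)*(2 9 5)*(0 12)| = |(0 12 4 5 2 9 6)| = 7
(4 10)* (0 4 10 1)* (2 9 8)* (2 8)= (10)(0 4 1)(2 9)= [4, 0, 9, 3, 1, 5, 6, 7, 8, 2, 10]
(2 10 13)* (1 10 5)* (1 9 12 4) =[0, 10, 5, 3, 1, 9, 6, 7, 8, 12, 13, 11, 4, 2] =(1 10 13 2 5 9 12 4)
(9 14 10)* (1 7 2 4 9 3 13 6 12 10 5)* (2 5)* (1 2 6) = (1 7 5 2 4 9 14 6 12 10 3 13) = [0, 7, 4, 13, 9, 2, 12, 5, 8, 14, 3, 11, 10, 1, 6]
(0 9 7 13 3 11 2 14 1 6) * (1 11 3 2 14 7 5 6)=(0 9 5 6)(2 7 13)(11 14)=[9, 1, 7, 3, 4, 6, 0, 13, 8, 5, 10, 14, 12, 2, 11]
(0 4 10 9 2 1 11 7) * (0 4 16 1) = (0 16 1 11 7 4 10 9 2) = [16, 11, 0, 3, 10, 5, 6, 4, 8, 2, 9, 7, 12, 13, 14, 15, 1]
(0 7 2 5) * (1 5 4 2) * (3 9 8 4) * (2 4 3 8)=[7, 5, 8, 9, 4, 0, 6, 1, 3, 2]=(0 7 1 5)(2 8 3 9)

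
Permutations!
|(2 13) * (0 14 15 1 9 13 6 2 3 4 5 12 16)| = 22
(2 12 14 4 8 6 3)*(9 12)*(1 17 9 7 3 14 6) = (1 17 9 12 6 14 4 8)(2 7 3) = [0, 17, 7, 2, 8, 5, 14, 3, 1, 12, 10, 11, 6, 13, 4, 15, 16, 9]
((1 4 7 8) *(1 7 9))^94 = ((1 4 9)(7 8))^94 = (1 4 9)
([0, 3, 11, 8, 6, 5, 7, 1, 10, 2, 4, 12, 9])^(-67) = (1 10 7 8 6 3 4)(2 11 12 9)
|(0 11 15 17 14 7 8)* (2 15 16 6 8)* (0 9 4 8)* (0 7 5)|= 30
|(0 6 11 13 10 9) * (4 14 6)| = 8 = |(0 4 14 6 11 13 10 9)|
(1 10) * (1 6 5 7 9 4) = (1 10 6 5 7 9 4) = [0, 10, 2, 3, 1, 7, 5, 9, 8, 4, 6]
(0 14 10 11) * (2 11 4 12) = [14, 1, 11, 3, 12, 5, 6, 7, 8, 9, 4, 0, 2, 13, 10] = (0 14 10 4 12 2 11)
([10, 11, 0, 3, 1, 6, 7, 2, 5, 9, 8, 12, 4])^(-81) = [5, 4, 8, 3, 12, 2, 0, 10, 7, 9, 6, 1, 11]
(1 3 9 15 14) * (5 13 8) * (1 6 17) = (1 3 9 15 14 6 17)(5 13 8) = [0, 3, 2, 9, 4, 13, 17, 7, 5, 15, 10, 11, 12, 8, 6, 14, 16, 1]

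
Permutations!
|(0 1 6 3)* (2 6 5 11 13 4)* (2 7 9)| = |(0 1 5 11 13 4 7 9 2 6 3)| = 11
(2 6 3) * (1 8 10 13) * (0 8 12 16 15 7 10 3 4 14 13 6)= [8, 12, 0, 2, 14, 5, 4, 10, 3, 9, 6, 11, 16, 1, 13, 7, 15]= (0 8 3 2)(1 12 16 15 7 10 6 4 14 13)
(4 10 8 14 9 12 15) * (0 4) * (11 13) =[4, 1, 2, 3, 10, 5, 6, 7, 14, 12, 8, 13, 15, 11, 9, 0] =(0 4 10 8 14 9 12 15)(11 13)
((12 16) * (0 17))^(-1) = (0 17)(12 16)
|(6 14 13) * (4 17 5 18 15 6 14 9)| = |(4 17 5 18 15 6 9)(13 14)| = 14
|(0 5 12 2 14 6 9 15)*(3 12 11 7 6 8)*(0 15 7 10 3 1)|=|(15)(0 5 11 10 3 12 2 14 8 1)(6 9 7)|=30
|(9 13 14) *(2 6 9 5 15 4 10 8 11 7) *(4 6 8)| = 12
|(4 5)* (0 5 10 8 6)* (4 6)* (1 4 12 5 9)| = 9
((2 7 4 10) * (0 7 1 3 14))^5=(0 1 4 14 2 7 3 10)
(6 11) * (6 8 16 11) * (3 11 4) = (3 11 8 16 4) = [0, 1, 2, 11, 3, 5, 6, 7, 16, 9, 10, 8, 12, 13, 14, 15, 4]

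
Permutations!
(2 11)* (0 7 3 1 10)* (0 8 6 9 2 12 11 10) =(0 7 3 1)(2 10 8 6 9)(11 12) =[7, 0, 10, 1, 4, 5, 9, 3, 6, 2, 8, 12, 11]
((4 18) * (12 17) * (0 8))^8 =((0 8)(4 18)(12 17))^8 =(18)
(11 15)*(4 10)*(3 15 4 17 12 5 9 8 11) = [0, 1, 2, 15, 10, 9, 6, 7, 11, 8, 17, 4, 5, 13, 14, 3, 16, 12] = (3 15)(4 10 17 12 5 9 8 11)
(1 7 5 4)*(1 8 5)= (1 7)(4 8 5)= [0, 7, 2, 3, 8, 4, 6, 1, 5]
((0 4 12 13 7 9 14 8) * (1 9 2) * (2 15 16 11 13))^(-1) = ((0 4 12 2 1 9 14 8)(7 15 16 11 13))^(-1) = (0 8 14 9 1 2 12 4)(7 13 11 16 15)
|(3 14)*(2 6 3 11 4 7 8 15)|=9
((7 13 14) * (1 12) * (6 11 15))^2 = ((1 12)(6 11 15)(7 13 14))^2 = (6 15 11)(7 14 13)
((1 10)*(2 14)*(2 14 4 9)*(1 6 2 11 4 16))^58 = (1 2 10 16 6)(4 9 11)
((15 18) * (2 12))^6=((2 12)(15 18))^6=(18)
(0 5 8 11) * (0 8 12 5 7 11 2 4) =(0 7 11 8 2 4)(5 12) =[7, 1, 4, 3, 0, 12, 6, 11, 2, 9, 10, 8, 5]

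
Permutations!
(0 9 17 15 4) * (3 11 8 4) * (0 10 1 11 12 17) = [9, 11, 2, 12, 10, 5, 6, 7, 4, 0, 1, 8, 17, 13, 14, 3, 16, 15] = (0 9)(1 11 8 4 10)(3 12 17 15)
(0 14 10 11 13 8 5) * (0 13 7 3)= (0 14 10 11 7 3)(5 13 8)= [14, 1, 2, 0, 4, 13, 6, 3, 5, 9, 11, 7, 12, 8, 10]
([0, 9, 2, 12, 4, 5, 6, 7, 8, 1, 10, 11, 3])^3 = [0, 9, 2, 12, 4, 5, 6, 7, 8, 1, 10, 11, 3]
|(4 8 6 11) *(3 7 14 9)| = |(3 7 14 9)(4 8 6 11)| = 4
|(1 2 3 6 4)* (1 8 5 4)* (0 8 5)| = |(0 8)(1 2 3 6)(4 5)| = 4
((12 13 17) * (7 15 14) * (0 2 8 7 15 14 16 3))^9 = ((0 2 8 7 14 15 16 3)(12 13 17))^9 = (17)(0 2 8 7 14 15 16 3)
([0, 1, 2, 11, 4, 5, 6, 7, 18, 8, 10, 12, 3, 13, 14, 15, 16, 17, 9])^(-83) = (3 11 12)(8 18 9)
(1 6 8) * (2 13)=[0, 6, 13, 3, 4, 5, 8, 7, 1, 9, 10, 11, 12, 2]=(1 6 8)(2 13)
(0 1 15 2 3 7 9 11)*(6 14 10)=[1, 15, 3, 7, 4, 5, 14, 9, 8, 11, 6, 0, 12, 13, 10, 2]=(0 1 15 2 3 7 9 11)(6 14 10)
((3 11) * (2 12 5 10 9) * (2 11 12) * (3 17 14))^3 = (3 10 17 12 9 14 5 11)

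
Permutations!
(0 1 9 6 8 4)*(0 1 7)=(0 7)(1 9 6 8 4)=[7, 9, 2, 3, 1, 5, 8, 0, 4, 6]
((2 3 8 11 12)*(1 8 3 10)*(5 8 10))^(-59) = (1 10)(2 5 8 11 12)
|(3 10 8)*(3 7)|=4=|(3 10 8 7)|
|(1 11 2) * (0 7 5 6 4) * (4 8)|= 6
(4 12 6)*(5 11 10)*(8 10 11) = (4 12 6)(5 8 10) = [0, 1, 2, 3, 12, 8, 4, 7, 10, 9, 5, 11, 6]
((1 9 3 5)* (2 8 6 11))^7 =((1 9 3 5)(2 8 6 11))^7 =(1 5 3 9)(2 11 6 8)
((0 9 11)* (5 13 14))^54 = (14) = ((0 9 11)(5 13 14))^54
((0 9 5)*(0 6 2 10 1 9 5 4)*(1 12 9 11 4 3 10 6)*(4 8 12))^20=(12)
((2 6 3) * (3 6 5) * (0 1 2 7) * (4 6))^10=(0 3 2)(1 7 5)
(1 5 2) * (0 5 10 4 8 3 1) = [5, 10, 0, 1, 8, 2, 6, 7, 3, 9, 4] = (0 5 2)(1 10 4 8 3)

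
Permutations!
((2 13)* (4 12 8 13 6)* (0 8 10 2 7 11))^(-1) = (0 11 7 13 8)(2 10 12 4 6)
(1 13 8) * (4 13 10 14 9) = (1 10 14 9 4 13 8) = [0, 10, 2, 3, 13, 5, 6, 7, 1, 4, 14, 11, 12, 8, 9]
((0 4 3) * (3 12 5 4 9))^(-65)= ((0 9 3)(4 12 5))^(-65)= (0 9 3)(4 12 5)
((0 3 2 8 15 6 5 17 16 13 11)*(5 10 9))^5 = (0 6 16 2 9 11 15 17 3 10 13 8 5) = ((0 3 2 8 15 6 10 9 5 17 16 13 11))^5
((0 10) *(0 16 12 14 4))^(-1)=((0 10 16 12 14 4))^(-1)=(0 4 14 12 16 10)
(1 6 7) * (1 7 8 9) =[0, 6, 2, 3, 4, 5, 8, 7, 9, 1] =(1 6 8 9)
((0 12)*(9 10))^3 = (0 12)(9 10) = ((0 12)(9 10))^3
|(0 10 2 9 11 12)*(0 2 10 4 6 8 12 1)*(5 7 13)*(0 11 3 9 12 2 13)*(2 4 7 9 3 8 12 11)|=42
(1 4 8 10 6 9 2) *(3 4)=(1 3 4 8 10 6 9 2)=[0, 3, 1, 4, 8, 5, 9, 7, 10, 2, 6]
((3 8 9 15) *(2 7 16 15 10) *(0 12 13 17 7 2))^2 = ((0 12 13 17 7 16 15 3 8 9 10))^2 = (0 13 7 15 8 10 12 17 16 3 9)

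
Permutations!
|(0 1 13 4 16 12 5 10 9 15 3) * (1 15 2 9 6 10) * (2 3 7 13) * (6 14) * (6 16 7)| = |(0 15 6 10 14 16 12 5 1 2 9 3)(4 7 13)| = 12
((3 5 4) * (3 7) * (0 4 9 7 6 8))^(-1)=((0 4 6 8)(3 5 9 7))^(-1)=(0 8 6 4)(3 7 9 5)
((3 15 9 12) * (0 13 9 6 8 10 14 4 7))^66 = (0 6)(3 4)(7 15)(8 13)(9 10)(12 14)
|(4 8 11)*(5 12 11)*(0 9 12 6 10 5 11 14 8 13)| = |(0 9 12 14 8 11 4 13)(5 6 10)| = 24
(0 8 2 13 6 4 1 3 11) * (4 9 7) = (0 8 2 13 6 9 7 4 1 3 11) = [8, 3, 13, 11, 1, 5, 9, 4, 2, 7, 10, 0, 12, 6]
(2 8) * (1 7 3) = (1 7 3)(2 8) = [0, 7, 8, 1, 4, 5, 6, 3, 2]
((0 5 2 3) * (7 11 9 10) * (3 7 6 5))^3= (0 3)(2 9 5 11 6 7 10)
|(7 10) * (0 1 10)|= 4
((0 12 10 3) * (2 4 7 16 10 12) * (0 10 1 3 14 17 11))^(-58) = ((0 2 4 7 16 1 3 10 14 17 11))^(-58) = (0 14 1 4 11 10 16 2 17 3 7)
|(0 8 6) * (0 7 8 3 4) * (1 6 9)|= |(0 3 4)(1 6 7 8 9)|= 15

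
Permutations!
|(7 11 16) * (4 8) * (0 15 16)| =10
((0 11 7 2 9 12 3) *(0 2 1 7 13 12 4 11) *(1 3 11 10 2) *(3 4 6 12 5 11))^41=(1 9 7 6 4 12 10 3 2)(5 13 11)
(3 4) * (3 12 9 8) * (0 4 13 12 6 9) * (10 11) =[4, 1, 2, 13, 6, 5, 9, 7, 3, 8, 11, 10, 0, 12] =(0 4 6 9 8 3 13 12)(10 11)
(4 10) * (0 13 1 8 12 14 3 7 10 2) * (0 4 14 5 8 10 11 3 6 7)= (0 13 1 10 14 6 7 11 3)(2 4)(5 8 12)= [13, 10, 4, 0, 2, 8, 7, 11, 12, 9, 14, 3, 5, 1, 6]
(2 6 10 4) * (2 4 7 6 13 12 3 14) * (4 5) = (2 13 12 3 14)(4 5)(6 10 7) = [0, 1, 13, 14, 5, 4, 10, 6, 8, 9, 7, 11, 3, 12, 2]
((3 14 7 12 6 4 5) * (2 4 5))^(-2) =(3 6 7)(5 12 14)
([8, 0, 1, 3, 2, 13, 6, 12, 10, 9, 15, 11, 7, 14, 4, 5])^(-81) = (0 1 2 4 14 13 5 15 10 8)(7 12)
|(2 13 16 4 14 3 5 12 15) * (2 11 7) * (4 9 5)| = |(2 13 16 9 5 12 15 11 7)(3 4 14)| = 9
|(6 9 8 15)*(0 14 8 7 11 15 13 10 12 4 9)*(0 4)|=|(0 14 8 13 10 12)(4 9 7 11 15 6)|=6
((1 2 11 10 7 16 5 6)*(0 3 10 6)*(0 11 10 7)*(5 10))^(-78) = (0 7 10 3 16)(1 5 6 2 11)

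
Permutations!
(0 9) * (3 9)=(0 3 9)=[3, 1, 2, 9, 4, 5, 6, 7, 8, 0]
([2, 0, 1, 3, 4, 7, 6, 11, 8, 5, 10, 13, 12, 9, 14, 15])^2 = [1, 2, 0, 3, 4, 11, 6, 13, 8, 7, 10, 9, 12, 5, 14, 15]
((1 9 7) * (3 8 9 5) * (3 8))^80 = (9)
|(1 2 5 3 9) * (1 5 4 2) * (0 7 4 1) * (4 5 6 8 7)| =|(0 4 2 1)(3 9 6 8 7 5)| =12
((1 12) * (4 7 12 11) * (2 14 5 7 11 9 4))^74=((1 9 4 11 2 14 5 7 12))^74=(1 4 2 5 12 9 11 14 7)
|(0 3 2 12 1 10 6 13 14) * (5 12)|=10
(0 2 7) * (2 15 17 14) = (0 15 17 14 2 7) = [15, 1, 7, 3, 4, 5, 6, 0, 8, 9, 10, 11, 12, 13, 2, 17, 16, 14]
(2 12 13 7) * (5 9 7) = [0, 1, 12, 3, 4, 9, 6, 2, 8, 7, 10, 11, 13, 5] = (2 12 13 5 9 7)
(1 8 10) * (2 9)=(1 8 10)(2 9)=[0, 8, 9, 3, 4, 5, 6, 7, 10, 2, 1]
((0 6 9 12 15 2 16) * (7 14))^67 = ((0 6 9 12 15 2 16)(7 14))^67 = (0 15 6 2 9 16 12)(7 14)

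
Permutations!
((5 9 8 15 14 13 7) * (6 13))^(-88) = (15)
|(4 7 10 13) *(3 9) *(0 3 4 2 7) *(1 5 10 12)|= 28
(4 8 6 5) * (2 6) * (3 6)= (2 3 6 5 4 8)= [0, 1, 3, 6, 8, 4, 5, 7, 2]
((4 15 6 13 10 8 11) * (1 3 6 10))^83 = (1 13 6 3)(4 8 15 11 10)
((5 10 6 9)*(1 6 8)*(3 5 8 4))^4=((1 6 9 8)(3 5 10 4))^4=(10)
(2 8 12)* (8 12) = [0, 1, 12, 3, 4, 5, 6, 7, 8, 9, 10, 11, 2] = (2 12)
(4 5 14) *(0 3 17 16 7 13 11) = (0 3 17 16 7 13 11)(4 5 14) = [3, 1, 2, 17, 5, 14, 6, 13, 8, 9, 10, 0, 12, 11, 4, 15, 7, 16]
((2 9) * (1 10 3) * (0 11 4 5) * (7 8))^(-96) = ((0 11 4 5)(1 10 3)(2 9)(7 8))^(-96) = (11)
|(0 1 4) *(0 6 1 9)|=|(0 9)(1 4 6)|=6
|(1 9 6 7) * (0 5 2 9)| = |(0 5 2 9 6 7 1)| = 7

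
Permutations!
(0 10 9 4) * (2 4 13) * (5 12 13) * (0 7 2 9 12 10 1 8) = (0 1 8)(2 4 7)(5 10 12 13 9) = [1, 8, 4, 3, 7, 10, 6, 2, 0, 5, 12, 11, 13, 9]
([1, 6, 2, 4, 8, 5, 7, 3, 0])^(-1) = [8, 0, 2, 7, 3, 5, 1, 6, 4]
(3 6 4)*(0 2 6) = (0 2 6 4 3) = [2, 1, 6, 0, 3, 5, 4]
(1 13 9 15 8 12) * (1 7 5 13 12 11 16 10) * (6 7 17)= [0, 12, 2, 3, 4, 13, 7, 5, 11, 15, 1, 16, 17, 9, 14, 8, 10, 6]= (1 12 17 6 7 5 13 9 15 8 11 16 10)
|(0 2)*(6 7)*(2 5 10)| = 4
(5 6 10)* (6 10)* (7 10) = (5 7 10) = [0, 1, 2, 3, 4, 7, 6, 10, 8, 9, 5]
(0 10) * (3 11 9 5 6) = (0 10)(3 11 9 5 6) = [10, 1, 2, 11, 4, 6, 3, 7, 8, 5, 0, 9]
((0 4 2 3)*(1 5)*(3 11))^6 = ((0 4 2 11 3)(1 5))^6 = (0 4 2 11 3)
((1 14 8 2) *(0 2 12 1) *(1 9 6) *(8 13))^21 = (14)(0 2)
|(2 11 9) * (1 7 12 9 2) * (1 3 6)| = 6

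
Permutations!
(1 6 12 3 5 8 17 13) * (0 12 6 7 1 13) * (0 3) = (0 12)(1 7)(3 5 8 17) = [12, 7, 2, 5, 4, 8, 6, 1, 17, 9, 10, 11, 0, 13, 14, 15, 16, 3]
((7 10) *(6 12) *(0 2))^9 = (0 2)(6 12)(7 10)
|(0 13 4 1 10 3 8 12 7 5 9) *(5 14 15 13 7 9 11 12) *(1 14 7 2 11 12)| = 20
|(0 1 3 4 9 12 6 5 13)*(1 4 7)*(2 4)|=|(0 2 4 9 12 6 5 13)(1 3 7)|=24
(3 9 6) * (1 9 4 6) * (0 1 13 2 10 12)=[1, 9, 10, 4, 6, 5, 3, 7, 8, 13, 12, 11, 0, 2]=(0 1 9 13 2 10 12)(3 4 6)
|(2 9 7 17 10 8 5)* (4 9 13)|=9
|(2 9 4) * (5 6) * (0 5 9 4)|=4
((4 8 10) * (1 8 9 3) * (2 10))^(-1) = (1 3 9 4 10 2 8)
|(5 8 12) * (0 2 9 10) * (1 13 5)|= 20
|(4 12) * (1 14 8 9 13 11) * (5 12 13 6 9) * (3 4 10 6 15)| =13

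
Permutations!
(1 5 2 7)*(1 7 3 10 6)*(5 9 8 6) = (1 9 8 6)(2 3 10 5) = [0, 9, 3, 10, 4, 2, 1, 7, 6, 8, 5]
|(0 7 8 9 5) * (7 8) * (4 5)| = 5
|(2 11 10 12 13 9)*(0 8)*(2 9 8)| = 7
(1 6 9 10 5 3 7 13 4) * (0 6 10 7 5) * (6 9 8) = (0 9 7 13 4 1 10)(3 5)(6 8) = [9, 10, 2, 5, 1, 3, 8, 13, 6, 7, 0, 11, 12, 4]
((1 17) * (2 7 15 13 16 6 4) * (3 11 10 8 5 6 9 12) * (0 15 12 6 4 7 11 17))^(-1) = (0 1 17 3 12 7 6 9 16 13 15)(2 4 5 8 10 11)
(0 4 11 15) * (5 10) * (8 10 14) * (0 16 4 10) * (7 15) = (0 10 5 14 8)(4 11 7 15 16) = [10, 1, 2, 3, 11, 14, 6, 15, 0, 9, 5, 7, 12, 13, 8, 16, 4]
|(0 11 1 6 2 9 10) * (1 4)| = 8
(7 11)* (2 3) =(2 3)(7 11) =[0, 1, 3, 2, 4, 5, 6, 11, 8, 9, 10, 7]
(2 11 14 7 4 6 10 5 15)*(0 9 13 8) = (0 9 13 8)(2 11 14 7 4 6 10 5 15) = [9, 1, 11, 3, 6, 15, 10, 4, 0, 13, 5, 14, 12, 8, 7, 2]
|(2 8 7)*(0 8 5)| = |(0 8 7 2 5)| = 5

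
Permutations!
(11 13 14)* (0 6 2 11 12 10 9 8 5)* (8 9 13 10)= [6, 1, 11, 3, 4, 0, 2, 7, 5, 9, 13, 10, 8, 14, 12]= (0 6 2 11 10 13 14 12 8 5)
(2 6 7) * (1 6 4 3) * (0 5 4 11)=(0 5 4 3 1 6 7 2 11)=[5, 6, 11, 1, 3, 4, 7, 2, 8, 9, 10, 0]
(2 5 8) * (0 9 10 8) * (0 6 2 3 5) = (0 9 10 8 3 5 6 2) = [9, 1, 0, 5, 4, 6, 2, 7, 3, 10, 8]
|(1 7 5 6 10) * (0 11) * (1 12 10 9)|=10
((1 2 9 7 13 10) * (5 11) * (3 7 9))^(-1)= (1 10 13 7 3 2)(5 11)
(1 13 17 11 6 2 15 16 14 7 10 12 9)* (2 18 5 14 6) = (1 13 17 11 2 15 16 6 18 5 14 7 10 12 9) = [0, 13, 15, 3, 4, 14, 18, 10, 8, 1, 12, 2, 9, 17, 7, 16, 6, 11, 5]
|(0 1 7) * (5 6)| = 6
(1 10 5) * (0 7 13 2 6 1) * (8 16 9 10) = [7, 8, 6, 3, 4, 0, 1, 13, 16, 10, 5, 11, 12, 2, 14, 15, 9] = (0 7 13 2 6 1 8 16 9 10 5)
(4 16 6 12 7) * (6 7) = [0, 1, 2, 3, 16, 5, 12, 4, 8, 9, 10, 11, 6, 13, 14, 15, 7] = (4 16 7)(6 12)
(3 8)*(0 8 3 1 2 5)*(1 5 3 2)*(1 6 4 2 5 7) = (0 8 7 1 6 4 2 3 5) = [8, 6, 3, 5, 2, 0, 4, 1, 7]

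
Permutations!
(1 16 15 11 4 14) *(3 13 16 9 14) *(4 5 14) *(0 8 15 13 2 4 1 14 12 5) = [8, 9, 4, 2, 3, 12, 6, 7, 15, 1, 10, 0, 5, 16, 14, 11, 13] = (0 8 15 11)(1 9)(2 4 3)(5 12)(13 16)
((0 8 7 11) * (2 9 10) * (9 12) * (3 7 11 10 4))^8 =(0 11 8)(2 12 9 4 3 7 10)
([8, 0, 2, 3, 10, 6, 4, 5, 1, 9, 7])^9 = [0, 1, 2, 3, 6, 7, 5, 10, 8, 9, 4]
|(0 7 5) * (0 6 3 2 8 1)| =8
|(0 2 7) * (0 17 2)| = 3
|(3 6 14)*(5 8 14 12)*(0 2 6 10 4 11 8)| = 30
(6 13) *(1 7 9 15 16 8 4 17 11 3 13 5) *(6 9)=(1 7 6 5)(3 13 9 15 16 8 4 17 11)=[0, 7, 2, 13, 17, 1, 5, 6, 4, 15, 10, 3, 12, 9, 14, 16, 8, 11]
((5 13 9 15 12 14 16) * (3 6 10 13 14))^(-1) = ((3 6 10 13 9 15 12)(5 14 16))^(-1) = (3 12 15 9 13 10 6)(5 16 14)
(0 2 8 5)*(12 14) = (0 2 8 5)(12 14) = [2, 1, 8, 3, 4, 0, 6, 7, 5, 9, 10, 11, 14, 13, 12]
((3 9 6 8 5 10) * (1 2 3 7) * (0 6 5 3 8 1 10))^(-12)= ((0 6 1 2 8 3 9 5)(7 10))^(-12)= (10)(0 8)(1 9)(2 5)(3 6)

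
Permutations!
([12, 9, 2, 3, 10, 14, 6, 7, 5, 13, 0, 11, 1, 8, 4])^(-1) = [10, 12, 2, 3, 14, 8, 6, 7, 13, 1, 4, 11, 0, 9, 5]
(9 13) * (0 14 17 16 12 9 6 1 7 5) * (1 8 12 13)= (0 14 17 16 13 6 8 12 9 1 7 5)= [14, 7, 2, 3, 4, 0, 8, 5, 12, 1, 10, 11, 9, 6, 17, 15, 13, 16]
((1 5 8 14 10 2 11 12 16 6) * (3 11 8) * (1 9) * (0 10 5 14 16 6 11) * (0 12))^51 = (0 8)(1 5 12 9 14 3 6)(2 11)(10 16)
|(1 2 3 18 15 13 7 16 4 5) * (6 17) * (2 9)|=22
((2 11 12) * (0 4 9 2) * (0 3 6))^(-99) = (0 12 9 6 11 4 3 2)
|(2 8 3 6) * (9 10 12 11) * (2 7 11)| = |(2 8 3 6 7 11 9 10 12)| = 9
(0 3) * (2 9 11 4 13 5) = [3, 1, 9, 0, 13, 2, 6, 7, 8, 11, 10, 4, 12, 5] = (0 3)(2 9 11 4 13 5)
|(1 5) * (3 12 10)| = 6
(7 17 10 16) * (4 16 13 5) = (4 16 7 17 10 13 5) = [0, 1, 2, 3, 16, 4, 6, 17, 8, 9, 13, 11, 12, 5, 14, 15, 7, 10]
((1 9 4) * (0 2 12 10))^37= (0 2 12 10)(1 9 4)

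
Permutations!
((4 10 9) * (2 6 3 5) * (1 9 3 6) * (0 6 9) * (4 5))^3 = ((0 6 9 5 2 1)(3 4 10))^3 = (10)(0 5)(1 9)(2 6)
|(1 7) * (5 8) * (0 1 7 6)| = |(0 1 6)(5 8)| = 6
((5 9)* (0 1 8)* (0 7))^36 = (9)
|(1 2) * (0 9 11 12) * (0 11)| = 2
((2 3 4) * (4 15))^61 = (2 3 15 4)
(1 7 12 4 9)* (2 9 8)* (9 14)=(1 7 12 4 8 2 14 9)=[0, 7, 14, 3, 8, 5, 6, 12, 2, 1, 10, 11, 4, 13, 9]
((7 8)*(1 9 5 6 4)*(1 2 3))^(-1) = (1 3 2 4 6 5 9)(7 8)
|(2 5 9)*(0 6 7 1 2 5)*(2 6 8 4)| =12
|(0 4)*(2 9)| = 2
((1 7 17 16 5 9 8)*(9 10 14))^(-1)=((1 7 17 16 5 10 14 9 8))^(-1)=(1 8 9 14 10 5 16 17 7)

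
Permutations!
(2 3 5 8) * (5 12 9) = [0, 1, 3, 12, 4, 8, 6, 7, 2, 5, 10, 11, 9] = (2 3 12 9 5 8)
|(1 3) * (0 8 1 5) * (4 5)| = 6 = |(0 8 1 3 4 5)|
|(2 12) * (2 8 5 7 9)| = 6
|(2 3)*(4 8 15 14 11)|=10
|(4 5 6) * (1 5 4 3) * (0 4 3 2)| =|(0 4 3 1 5 6 2)| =7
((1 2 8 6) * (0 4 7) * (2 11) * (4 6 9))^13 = ((0 6 1 11 2 8 9 4 7))^13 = (0 2 7 11 4 1 9 6 8)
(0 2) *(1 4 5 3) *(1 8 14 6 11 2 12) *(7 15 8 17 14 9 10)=(0 12 1 4 5 3 17 14 6 11 2)(7 15 8 9 10)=[12, 4, 0, 17, 5, 3, 11, 15, 9, 10, 7, 2, 1, 13, 6, 8, 16, 14]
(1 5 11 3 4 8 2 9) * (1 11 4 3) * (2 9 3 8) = [0, 5, 3, 8, 2, 4, 6, 7, 9, 11, 10, 1] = (1 5 4 2 3 8 9 11)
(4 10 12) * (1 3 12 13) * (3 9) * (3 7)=(1 9 7 3 12 4 10 13)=[0, 9, 2, 12, 10, 5, 6, 3, 8, 7, 13, 11, 4, 1]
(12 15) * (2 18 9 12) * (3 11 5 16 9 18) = (18)(2 3 11 5 16 9 12 15) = [0, 1, 3, 11, 4, 16, 6, 7, 8, 12, 10, 5, 15, 13, 14, 2, 9, 17, 18]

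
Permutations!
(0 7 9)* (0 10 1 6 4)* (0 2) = (0 7 9 10 1 6 4 2) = [7, 6, 0, 3, 2, 5, 4, 9, 8, 10, 1]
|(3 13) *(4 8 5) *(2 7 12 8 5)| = 4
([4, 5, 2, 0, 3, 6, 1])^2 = (0 3 4)(1 6 5)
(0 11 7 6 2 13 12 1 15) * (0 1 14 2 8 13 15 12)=(0 11 7 6 8 13)(1 12 14 2 15)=[11, 12, 15, 3, 4, 5, 8, 6, 13, 9, 10, 7, 14, 0, 2, 1]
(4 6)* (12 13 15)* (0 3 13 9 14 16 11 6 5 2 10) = (0 3 13 15 12 9 14 16 11 6 4 5 2 10) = [3, 1, 10, 13, 5, 2, 4, 7, 8, 14, 0, 6, 9, 15, 16, 12, 11]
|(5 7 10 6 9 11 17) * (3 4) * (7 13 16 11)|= 20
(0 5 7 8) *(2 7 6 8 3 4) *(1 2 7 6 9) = (0 5 9 1 2 6 8)(3 4 7) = [5, 2, 6, 4, 7, 9, 8, 3, 0, 1]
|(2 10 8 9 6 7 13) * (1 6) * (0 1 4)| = 10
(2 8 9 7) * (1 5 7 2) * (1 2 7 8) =[0, 5, 1, 3, 4, 8, 6, 2, 9, 7] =(1 5 8 9 7 2)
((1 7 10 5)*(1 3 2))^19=(1 7 10 5 3 2)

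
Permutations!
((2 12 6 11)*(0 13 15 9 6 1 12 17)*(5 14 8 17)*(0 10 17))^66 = (17)(0 2 15 14 6)(5 9 8 11 13)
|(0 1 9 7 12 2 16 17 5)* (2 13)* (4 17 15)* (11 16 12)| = 30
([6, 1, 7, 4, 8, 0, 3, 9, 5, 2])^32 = [3, 1, 9, 8, 5, 6, 4, 2, 0, 7]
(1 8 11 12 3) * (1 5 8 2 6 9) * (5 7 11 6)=(1 2 5 8 6 9)(3 7 11 12)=[0, 2, 5, 7, 4, 8, 9, 11, 6, 1, 10, 12, 3]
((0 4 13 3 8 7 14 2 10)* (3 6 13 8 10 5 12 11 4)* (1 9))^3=((0 3 10)(1 9)(2 5 12 11 4 8 7 14)(6 13))^3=(1 9)(2 11 7 5 4 14 12 8)(6 13)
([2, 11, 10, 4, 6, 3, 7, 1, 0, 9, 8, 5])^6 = [10, 7, 8, 5, 3, 11, 4, 6, 2, 9, 0, 1]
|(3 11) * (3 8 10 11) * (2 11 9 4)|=|(2 11 8 10 9 4)|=6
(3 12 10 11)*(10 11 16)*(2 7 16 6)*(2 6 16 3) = [0, 1, 7, 12, 4, 5, 6, 3, 8, 9, 16, 2, 11, 13, 14, 15, 10] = (2 7 3 12 11)(10 16)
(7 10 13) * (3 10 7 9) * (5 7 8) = (3 10 13 9)(5 7 8) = [0, 1, 2, 10, 4, 7, 6, 8, 5, 3, 13, 11, 12, 9]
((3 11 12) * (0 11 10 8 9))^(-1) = (0 9 8 10 3 12 11)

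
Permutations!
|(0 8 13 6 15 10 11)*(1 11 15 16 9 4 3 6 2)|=|(0 8 13 2 1 11)(3 6 16 9 4)(10 15)|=30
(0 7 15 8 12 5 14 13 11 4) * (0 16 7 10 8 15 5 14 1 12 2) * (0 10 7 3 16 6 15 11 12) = (0 7 5 1)(2 10 8)(3 16)(4 6 15 11)(12 14 13) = [7, 0, 10, 16, 6, 1, 15, 5, 2, 9, 8, 4, 14, 12, 13, 11, 3]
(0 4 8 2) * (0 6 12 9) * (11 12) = (0 4 8 2 6 11 12 9) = [4, 1, 6, 3, 8, 5, 11, 7, 2, 0, 10, 12, 9]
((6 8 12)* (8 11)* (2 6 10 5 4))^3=(2 8 5 6 12 4 11 10)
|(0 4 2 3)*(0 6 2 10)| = 3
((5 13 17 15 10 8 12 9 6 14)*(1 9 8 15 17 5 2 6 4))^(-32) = ((17)(1 9 4)(2 6 14)(5 13)(8 12)(10 15))^(-32) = (17)(1 9 4)(2 6 14)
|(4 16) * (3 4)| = |(3 4 16)| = 3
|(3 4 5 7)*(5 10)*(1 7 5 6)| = |(1 7 3 4 10 6)| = 6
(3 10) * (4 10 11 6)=(3 11 6 4 10)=[0, 1, 2, 11, 10, 5, 4, 7, 8, 9, 3, 6]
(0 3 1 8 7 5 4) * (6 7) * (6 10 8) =(0 3 1 6 7 5 4)(8 10) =[3, 6, 2, 1, 0, 4, 7, 5, 10, 9, 8]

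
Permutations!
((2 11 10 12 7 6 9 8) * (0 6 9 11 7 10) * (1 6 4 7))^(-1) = (0 11 6 1 2 8 9 7 4)(10 12)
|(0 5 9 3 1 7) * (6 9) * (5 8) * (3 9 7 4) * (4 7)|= 8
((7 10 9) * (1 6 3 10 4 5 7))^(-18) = ((1 6 3 10 9)(4 5 7))^(-18) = (1 3 9 6 10)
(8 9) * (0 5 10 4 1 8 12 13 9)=[5, 8, 2, 3, 1, 10, 6, 7, 0, 12, 4, 11, 13, 9]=(0 5 10 4 1 8)(9 12 13)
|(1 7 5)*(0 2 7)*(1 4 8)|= |(0 2 7 5 4 8 1)|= 7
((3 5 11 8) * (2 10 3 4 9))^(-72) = (11)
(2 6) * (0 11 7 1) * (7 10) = [11, 0, 6, 3, 4, 5, 2, 1, 8, 9, 7, 10] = (0 11 10 7 1)(2 6)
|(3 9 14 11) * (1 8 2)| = |(1 8 2)(3 9 14 11)| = 12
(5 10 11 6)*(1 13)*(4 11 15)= (1 13)(4 11 6 5 10 15)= [0, 13, 2, 3, 11, 10, 5, 7, 8, 9, 15, 6, 12, 1, 14, 4]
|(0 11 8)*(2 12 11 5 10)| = |(0 5 10 2 12 11 8)| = 7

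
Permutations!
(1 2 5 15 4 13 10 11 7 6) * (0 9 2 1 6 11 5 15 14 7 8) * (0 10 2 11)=(0 9 11 8 10 5 14 7)(2 15 4 13)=[9, 1, 15, 3, 13, 14, 6, 0, 10, 11, 5, 8, 12, 2, 7, 4]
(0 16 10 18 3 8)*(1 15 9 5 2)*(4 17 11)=[16, 15, 1, 8, 17, 2, 6, 7, 0, 5, 18, 4, 12, 13, 14, 9, 10, 11, 3]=(0 16 10 18 3 8)(1 15 9 5 2)(4 17 11)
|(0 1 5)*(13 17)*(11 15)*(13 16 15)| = 15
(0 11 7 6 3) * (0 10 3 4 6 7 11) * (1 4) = (11)(1 4 6)(3 10) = [0, 4, 2, 10, 6, 5, 1, 7, 8, 9, 3, 11]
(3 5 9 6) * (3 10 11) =(3 5 9 6 10 11) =[0, 1, 2, 5, 4, 9, 10, 7, 8, 6, 11, 3]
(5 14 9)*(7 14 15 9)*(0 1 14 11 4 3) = [1, 14, 2, 0, 3, 15, 6, 11, 8, 5, 10, 4, 12, 13, 7, 9] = (0 1 14 7 11 4 3)(5 15 9)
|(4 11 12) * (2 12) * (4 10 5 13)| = 7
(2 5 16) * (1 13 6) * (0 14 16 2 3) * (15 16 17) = (0 14 17 15 16 3)(1 13 6)(2 5) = [14, 13, 5, 0, 4, 2, 1, 7, 8, 9, 10, 11, 12, 6, 17, 16, 3, 15]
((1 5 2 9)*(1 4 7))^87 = ((1 5 2 9 4 7))^87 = (1 9)(2 7)(4 5)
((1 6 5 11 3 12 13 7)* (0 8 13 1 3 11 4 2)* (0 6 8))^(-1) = ((1 8 13 7 3 12)(2 6 5 4))^(-1) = (1 12 3 7 13 8)(2 4 5 6)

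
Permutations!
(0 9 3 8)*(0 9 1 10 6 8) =(0 1 10 6 8 9 3) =[1, 10, 2, 0, 4, 5, 8, 7, 9, 3, 6]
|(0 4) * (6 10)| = 2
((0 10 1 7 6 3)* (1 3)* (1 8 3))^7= (10)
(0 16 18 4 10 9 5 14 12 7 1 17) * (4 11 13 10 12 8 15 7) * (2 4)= (0 16 18 11 13 10 9 5 14 8 15 7 1 17)(2 4 12)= [16, 17, 4, 3, 12, 14, 6, 1, 15, 5, 9, 13, 2, 10, 8, 7, 18, 0, 11]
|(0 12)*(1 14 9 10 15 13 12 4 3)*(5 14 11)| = 12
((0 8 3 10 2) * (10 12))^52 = ((0 8 3 12 10 2))^52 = (0 10 3)(2 12 8)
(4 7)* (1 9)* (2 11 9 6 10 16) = [0, 6, 11, 3, 7, 5, 10, 4, 8, 1, 16, 9, 12, 13, 14, 15, 2] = (1 6 10 16 2 11 9)(4 7)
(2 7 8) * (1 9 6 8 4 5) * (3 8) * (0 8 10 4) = (0 8 2 7)(1 9 6 3 10 4 5) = [8, 9, 7, 10, 5, 1, 3, 0, 2, 6, 4]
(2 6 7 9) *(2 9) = [0, 1, 6, 3, 4, 5, 7, 2, 8, 9] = (9)(2 6 7)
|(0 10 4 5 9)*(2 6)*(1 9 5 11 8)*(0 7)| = 8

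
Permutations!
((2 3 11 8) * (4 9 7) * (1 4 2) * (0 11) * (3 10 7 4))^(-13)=(0 8 3 11 1)(2 7 10)(4 9)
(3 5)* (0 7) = (0 7)(3 5) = [7, 1, 2, 5, 4, 3, 6, 0]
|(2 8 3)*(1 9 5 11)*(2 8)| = |(1 9 5 11)(3 8)| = 4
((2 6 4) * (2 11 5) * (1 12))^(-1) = (1 12)(2 5 11 4 6)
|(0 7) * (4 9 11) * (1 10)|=6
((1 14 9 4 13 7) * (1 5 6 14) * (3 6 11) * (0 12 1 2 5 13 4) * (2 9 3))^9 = ((0 12 1 9)(2 5 11)(3 6 14)(7 13))^9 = (14)(0 12 1 9)(7 13)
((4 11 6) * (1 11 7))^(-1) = (1 7 4 6 11) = ((1 11 6 4 7))^(-1)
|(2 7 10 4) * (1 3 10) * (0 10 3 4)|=4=|(0 10)(1 4 2 7)|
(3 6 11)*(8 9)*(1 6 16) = [0, 6, 2, 16, 4, 5, 11, 7, 9, 8, 10, 3, 12, 13, 14, 15, 1] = (1 6 11 3 16)(8 9)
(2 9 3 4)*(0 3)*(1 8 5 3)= (0 1 8 5 3 4 2 9)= [1, 8, 9, 4, 2, 3, 6, 7, 5, 0]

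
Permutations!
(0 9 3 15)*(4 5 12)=(0 9 3 15)(4 5 12)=[9, 1, 2, 15, 5, 12, 6, 7, 8, 3, 10, 11, 4, 13, 14, 0]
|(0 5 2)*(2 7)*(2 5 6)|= 6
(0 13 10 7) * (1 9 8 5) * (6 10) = (0 13 6 10 7)(1 9 8 5) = [13, 9, 2, 3, 4, 1, 10, 0, 5, 8, 7, 11, 12, 6]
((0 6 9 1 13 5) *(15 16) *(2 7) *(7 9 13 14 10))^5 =(0 6 13 5)(1 9 2 7 10 14)(15 16)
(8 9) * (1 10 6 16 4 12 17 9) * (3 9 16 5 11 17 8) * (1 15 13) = (1 10 6 5 11 17 16 4 12 8 15 13)(3 9) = [0, 10, 2, 9, 12, 11, 5, 7, 15, 3, 6, 17, 8, 1, 14, 13, 4, 16]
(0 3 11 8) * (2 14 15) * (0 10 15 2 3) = [0, 1, 14, 11, 4, 5, 6, 7, 10, 9, 15, 8, 12, 13, 2, 3] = (2 14)(3 11 8 10 15)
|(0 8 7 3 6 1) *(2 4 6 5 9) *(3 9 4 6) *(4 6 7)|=|(0 8 4 3 5 6 1)(2 7 9)|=21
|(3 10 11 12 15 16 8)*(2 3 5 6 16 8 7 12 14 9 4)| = |(2 3 10 11 14 9 4)(5 6 16 7 12 15 8)| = 7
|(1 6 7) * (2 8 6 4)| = |(1 4 2 8 6 7)| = 6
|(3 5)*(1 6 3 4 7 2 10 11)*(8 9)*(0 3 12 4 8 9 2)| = |(0 3 5 8 2 10 11 1 6 12 4 7)| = 12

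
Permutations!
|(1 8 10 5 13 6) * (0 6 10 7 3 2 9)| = |(0 6 1 8 7 3 2 9)(5 13 10)| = 24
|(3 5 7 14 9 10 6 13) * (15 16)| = |(3 5 7 14 9 10 6 13)(15 16)| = 8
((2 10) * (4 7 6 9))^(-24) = (10)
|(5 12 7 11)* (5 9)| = |(5 12 7 11 9)| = 5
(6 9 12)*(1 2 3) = [0, 2, 3, 1, 4, 5, 9, 7, 8, 12, 10, 11, 6] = (1 2 3)(6 9 12)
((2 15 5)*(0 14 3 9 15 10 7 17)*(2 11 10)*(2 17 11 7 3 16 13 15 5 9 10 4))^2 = (0 16 15 5 11 2)(4 17 14 13 9 7)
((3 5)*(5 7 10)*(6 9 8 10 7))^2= (3 9 10)(5 6 8)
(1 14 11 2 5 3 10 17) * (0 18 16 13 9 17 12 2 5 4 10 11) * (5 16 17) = [18, 14, 4, 11, 10, 3, 6, 7, 8, 5, 12, 16, 2, 9, 0, 15, 13, 1, 17] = (0 18 17 1 14)(2 4 10 12)(3 11 16 13 9 5)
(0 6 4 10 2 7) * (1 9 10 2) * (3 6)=[3, 9, 7, 6, 2, 5, 4, 0, 8, 10, 1]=(0 3 6 4 2 7)(1 9 10)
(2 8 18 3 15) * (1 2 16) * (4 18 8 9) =[0, 2, 9, 15, 18, 5, 6, 7, 8, 4, 10, 11, 12, 13, 14, 16, 1, 17, 3] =(1 2 9 4 18 3 15 16)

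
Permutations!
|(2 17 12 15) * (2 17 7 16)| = 3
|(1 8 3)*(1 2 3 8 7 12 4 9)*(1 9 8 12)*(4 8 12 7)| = 10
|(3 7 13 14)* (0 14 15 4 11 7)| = 15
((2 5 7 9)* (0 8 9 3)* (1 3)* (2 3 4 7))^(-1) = (0 3 9 8)(1 7 4)(2 5)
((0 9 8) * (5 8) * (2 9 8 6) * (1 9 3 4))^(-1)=((0 8)(1 9 5 6 2 3 4))^(-1)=(0 8)(1 4 3 2 6 5 9)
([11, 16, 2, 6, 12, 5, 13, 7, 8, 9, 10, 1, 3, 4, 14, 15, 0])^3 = [16, 11, 2, 4, 6, 5, 12, 7, 8, 9, 10, 0, 13, 3, 14, 15, 1]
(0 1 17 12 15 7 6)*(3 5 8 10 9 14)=(0 1 17 12 15 7 6)(3 5 8 10 9 14)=[1, 17, 2, 5, 4, 8, 0, 6, 10, 14, 9, 11, 15, 13, 3, 7, 16, 12]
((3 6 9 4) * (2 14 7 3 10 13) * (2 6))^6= ((2 14 7 3)(4 10 13 6 9))^6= (2 7)(3 14)(4 10 13 6 9)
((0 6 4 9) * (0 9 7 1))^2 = (9)(0 4 1 6 7)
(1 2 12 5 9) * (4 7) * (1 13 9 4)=(1 2 12 5 4 7)(9 13)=[0, 2, 12, 3, 7, 4, 6, 1, 8, 13, 10, 11, 5, 9]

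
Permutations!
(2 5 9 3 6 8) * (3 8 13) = [0, 1, 5, 6, 4, 9, 13, 7, 2, 8, 10, 11, 12, 3] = (2 5 9 8)(3 6 13)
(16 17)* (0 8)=[8, 1, 2, 3, 4, 5, 6, 7, 0, 9, 10, 11, 12, 13, 14, 15, 17, 16]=(0 8)(16 17)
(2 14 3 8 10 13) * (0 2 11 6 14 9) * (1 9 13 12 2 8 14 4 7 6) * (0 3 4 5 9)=[8, 0, 13, 14, 7, 9, 5, 6, 10, 3, 12, 1, 2, 11, 4]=(0 8 10 12 2 13 11 1)(3 14 4 7 6 5 9)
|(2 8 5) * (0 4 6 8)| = |(0 4 6 8 5 2)| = 6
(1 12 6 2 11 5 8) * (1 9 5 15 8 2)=(1 12 6)(2 11 15 8 9 5)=[0, 12, 11, 3, 4, 2, 1, 7, 9, 5, 10, 15, 6, 13, 14, 8]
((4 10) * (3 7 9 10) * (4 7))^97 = (3 4)(7 9 10)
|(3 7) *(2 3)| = 3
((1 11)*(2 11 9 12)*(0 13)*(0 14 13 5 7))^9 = (1 11 2 12 9)(13 14)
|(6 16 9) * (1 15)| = 6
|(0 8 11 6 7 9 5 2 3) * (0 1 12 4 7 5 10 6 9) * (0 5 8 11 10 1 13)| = |(0 11 9 1 12 4 7 5 2 3 13)(6 8 10)| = 33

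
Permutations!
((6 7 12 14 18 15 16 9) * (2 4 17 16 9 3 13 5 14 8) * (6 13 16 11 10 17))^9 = (2 7)(3 16)(4 12)(5 15)(6 8)(9 14)(13 18)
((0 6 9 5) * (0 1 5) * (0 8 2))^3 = (0 8 6 2 9)(1 5)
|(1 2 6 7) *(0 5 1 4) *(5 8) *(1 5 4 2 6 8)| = |(0 1 6 7 2 8 4)| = 7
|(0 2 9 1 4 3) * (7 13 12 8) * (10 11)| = |(0 2 9 1 4 3)(7 13 12 8)(10 11)| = 12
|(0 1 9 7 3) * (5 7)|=6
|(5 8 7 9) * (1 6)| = 4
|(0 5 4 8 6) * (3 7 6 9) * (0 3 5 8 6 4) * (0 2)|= 20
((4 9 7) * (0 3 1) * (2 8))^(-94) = ((0 3 1)(2 8)(4 9 7))^(-94) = (0 1 3)(4 7 9)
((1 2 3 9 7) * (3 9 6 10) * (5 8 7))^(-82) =(1 9 8)(2 5 7)(3 10 6)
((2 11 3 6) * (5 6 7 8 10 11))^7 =((2 5 6)(3 7 8 10 11))^7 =(2 5 6)(3 8 11 7 10)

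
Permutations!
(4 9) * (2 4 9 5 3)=(9)(2 4 5 3)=[0, 1, 4, 2, 5, 3, 6, 7, 8, 9]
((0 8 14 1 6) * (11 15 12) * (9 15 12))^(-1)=((0 8 14 1 6)(9 15)(11 12))^(-1)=(0 6 1 14 8)(9 15)(11 12)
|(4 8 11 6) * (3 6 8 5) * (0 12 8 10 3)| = 9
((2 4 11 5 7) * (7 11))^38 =(11)(2 7 4)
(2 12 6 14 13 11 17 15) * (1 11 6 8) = (1 11 17 15 2 12 8)(6 14 13) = [0, 11, 12, 3, 4, 5, 14, 7, 1, 9, 10, 17, 8, 6, 13, 2, 16, 15]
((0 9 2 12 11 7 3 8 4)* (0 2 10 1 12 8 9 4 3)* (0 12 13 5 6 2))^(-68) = ((0 4)(1 13 5 6 2 8 3 9 10)(7 12 11))^(-68) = (1 2 10 6 9 5 3 13 8)(7 12 11)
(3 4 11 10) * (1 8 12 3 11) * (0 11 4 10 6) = (0 11 6)(1 8 12 3 10 4) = [11, 8, 2, 10, 1, 5, 0, 7, 12, 9, 4, 6, 3]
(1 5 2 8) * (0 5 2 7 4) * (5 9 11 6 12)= (0 9 11 6 12 5 7 4)(1 2 8)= [9, 2, 8, 3, 0, 7, 12, 4, 1, 11, 10, 6, 5]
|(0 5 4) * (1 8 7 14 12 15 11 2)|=|(0 5 4)(1 8 7 14 12 15 11 2)|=24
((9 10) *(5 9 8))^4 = ((5 9 10 8))^4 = (10)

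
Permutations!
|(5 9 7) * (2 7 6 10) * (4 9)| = |(2 7 5 4 9 6 10)| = 7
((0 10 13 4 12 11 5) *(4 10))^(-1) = (0 5 11 12 4)(10 13)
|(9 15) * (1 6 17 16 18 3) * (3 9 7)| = |(1 6 17 16 18 9 15 7 3)| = 9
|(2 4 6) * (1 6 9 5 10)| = 7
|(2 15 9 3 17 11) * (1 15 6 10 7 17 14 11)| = 11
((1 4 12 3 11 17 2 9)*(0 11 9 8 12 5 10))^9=(0 4 3 2)(1 12 17 10)(5 9 8 11)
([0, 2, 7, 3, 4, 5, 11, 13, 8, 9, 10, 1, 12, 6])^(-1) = [0, 11, 1, 3, 4, 5, 13, 2, 8, 9, 10, 6, 12, 7]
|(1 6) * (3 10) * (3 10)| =2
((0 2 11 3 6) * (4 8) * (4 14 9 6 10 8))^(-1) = (0 6 9 14 8 10 3 11 2)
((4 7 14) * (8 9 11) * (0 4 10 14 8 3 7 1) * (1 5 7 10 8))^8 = ((0 4 5 7 1)(3 10 14 8 9 11))^8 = (0 7 4 1 5)(3 14 9)(8 11 10)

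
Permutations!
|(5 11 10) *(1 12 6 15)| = 12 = |(1 12 6 15)(5 11 10)|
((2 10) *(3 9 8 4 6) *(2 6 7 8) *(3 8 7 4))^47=((2 10 6 8 3 9))^47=(2 9 3 8 6 10)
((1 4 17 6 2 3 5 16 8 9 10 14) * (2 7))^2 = (1 17 7 3 16 9 14 4 6 2 5 8 10)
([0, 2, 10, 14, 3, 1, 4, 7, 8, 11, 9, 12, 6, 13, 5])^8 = (1 3 12 10 5 4 11 2 14 6 9)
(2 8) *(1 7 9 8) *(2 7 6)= (1 6 2)(7 9 8)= [0, 6, 1, 3, 4, 5, 2, 9, 7, 8]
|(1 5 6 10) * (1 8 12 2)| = 7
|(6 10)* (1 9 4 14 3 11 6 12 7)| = 10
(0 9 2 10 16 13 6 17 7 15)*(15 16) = (0 9 2 10 15)(6 17 7 16 13) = [9, 1, 10, 3, 4, 5, 17, 16, 8, 2, 15, 11, 12, 6, 14, 0, 13, 7]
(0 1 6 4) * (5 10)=[1, 6, 2, 3, 0, 10, 4, 7, 8, 9, 5]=(0 1 6 4)(5 10)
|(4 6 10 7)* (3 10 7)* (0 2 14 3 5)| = 6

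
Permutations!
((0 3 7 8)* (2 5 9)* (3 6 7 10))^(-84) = (10)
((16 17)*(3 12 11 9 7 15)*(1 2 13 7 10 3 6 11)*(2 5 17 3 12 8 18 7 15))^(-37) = (1 6 18 5 11 7 17 9 2 16 10 13 3 12 15 8)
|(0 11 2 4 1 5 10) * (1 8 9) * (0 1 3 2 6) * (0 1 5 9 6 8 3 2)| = 18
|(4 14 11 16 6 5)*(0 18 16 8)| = 9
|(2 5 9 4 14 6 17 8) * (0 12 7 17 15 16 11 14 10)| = 10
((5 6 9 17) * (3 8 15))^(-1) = (3 15 8)(5 17 9 6)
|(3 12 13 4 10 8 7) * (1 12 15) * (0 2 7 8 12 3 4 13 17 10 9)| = 15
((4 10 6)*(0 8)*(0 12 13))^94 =(0 12)(4 10 6)(8 13)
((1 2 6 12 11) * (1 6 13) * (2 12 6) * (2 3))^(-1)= ((1 12 11 3 2 13))^(-1)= (1 13 2 3 11 12)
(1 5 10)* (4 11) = (1 5 10)(4 11) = [0, 5, 2, 3, 11, 10, 6, 7, 8, 9, 1, 4]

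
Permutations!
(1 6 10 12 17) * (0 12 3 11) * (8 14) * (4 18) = [12, 6, 2, 11, 18, 5, 10, 7, 14, 9, 3, 0, 17, 13, 8, 15, 16, 1, 4] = (0 12 17 1 6 10 3 11)(4 18)(8 14)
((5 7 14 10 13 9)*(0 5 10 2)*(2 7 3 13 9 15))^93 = ((0 5 3 13 15 2)(7 14)(9 10))^93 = (0 13)(2 3)(5 15)(7 14)(9 10)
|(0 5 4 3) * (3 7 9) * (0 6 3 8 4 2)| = 12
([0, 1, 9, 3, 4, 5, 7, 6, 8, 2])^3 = [0, 1, 9, 3, 4, 5, 7, 6, 8, 2]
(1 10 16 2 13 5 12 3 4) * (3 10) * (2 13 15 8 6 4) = (1 3 2 15 8 6 4)(5 12 10 16 13) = [0, 3, 15, 2, 1, 12, 4, 7, 6, 9, 16, 11, 10, 5, 14, 8, 13]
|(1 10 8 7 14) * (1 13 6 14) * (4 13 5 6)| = 12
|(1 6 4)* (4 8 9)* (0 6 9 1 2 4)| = 10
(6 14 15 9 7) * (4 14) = (4 14 15 9 7 6) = [0, 1, 2, 3, 14, 5, 4, 6, 8, 7, 10, 11, 12, 13, 15, 9]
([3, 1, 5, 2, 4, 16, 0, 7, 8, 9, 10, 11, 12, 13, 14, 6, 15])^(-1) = [6, 1, 3, 0, 4, 2, 15, 7, 8, 9, 10, 11, 12, 13, 14, 16, 5]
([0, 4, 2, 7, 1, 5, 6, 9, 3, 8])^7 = [0, 4, 2, 8, 1, 5, 6, 3, 9, 7]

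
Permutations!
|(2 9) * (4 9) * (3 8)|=|(2 4 9)(3 8)|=6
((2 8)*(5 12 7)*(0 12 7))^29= (0 12)(2 8)(5 7)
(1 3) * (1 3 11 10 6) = (1 11 10 6) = [0, 11, 2, 3, 4, 5, 1, 7, 8, 9, 6, 10]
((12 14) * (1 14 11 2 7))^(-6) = ((1 14 12 11 2 7))^(-6) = (14)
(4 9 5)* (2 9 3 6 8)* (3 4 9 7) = [0, 1, 7, 6, 4, 9, 8, 3, 2, 5] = (2 7 3 6 8)(5 9)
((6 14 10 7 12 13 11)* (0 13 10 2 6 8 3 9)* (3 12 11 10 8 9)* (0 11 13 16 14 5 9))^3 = (0 2 9 16 6 11 14 5)(8 12)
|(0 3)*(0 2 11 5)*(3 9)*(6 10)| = 6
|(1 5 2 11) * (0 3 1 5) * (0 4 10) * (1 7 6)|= 21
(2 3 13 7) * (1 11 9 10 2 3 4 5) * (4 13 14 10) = (1 11 9 4 5)(2 13 7 3 14 10) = [0, 11, 13, 14, 5, 1, 6, 3, 8, 4, 2, 9, 12, 7, 10]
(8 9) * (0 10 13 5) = (0 10 13 5)(8 9) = [10, 1, 2, 3, 4, 0, 6, 7, 9, 8, 13, 11, 12, 5]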